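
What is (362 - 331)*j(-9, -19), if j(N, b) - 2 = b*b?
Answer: 11253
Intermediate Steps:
j(N, b) = 2 + b² (j(N, b) = 2 + b*b = 2 + b²)
(362 - 331)*j(-9, -19) = (362 - 331)*(2 + (-19)²) = 31*(2 + 361) = 31*363 = 11253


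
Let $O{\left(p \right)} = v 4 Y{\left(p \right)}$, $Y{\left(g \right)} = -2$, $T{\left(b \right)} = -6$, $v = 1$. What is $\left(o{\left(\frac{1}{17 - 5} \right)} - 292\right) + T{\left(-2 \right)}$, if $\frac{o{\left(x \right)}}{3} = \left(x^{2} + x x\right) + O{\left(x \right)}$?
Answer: $- \frac{7727}{24} \approx -321.96$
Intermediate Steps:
$O{\left(p \right)} = -8$ ($O{\left(p \right)} = 1 \cdot 4 \left(-2\right) = 4 \left(-2\right) = -8$)
$o{\left(x \right)} = -24 + 6 x^{2}$ ($o{\left(x \right)} = 3 \left(\left(x^{2} + x x\right) - 8\right) = 3 \left(\left(x^{2} + x^{2}\right) - 8\right) = 3 \left(2 x^{2} - 8\right) = 3 \left(-8 + 2 x^{2}\right) = -24 + 6 x^{2}$)
$\left(o{\left(\frac{1}{17 - 5} \right)} - 292\right) + T{\left(-2 \right)} = \left(\left(-24 + 6 \left(\frac{1}{17 - 5}\right)^{2}\right) - 292\right) - 6 = \left(\left(-24 + 6 \left(\frac{1}{12}\right)^{2}\right) - 292\right) - 6 = \left(\left(-24 + \frac{6}{144}\right) - 292\right) - 6 = \left(\left(-24 + 6 \cdot \frac{1}{144}\right) - 292\right) - 6 = \left(\left(-24 + \frac{1}{24}\right) - 292\right) - 6 = \left(- \frac{575}{24} - 292\right) - 6 = - \frac{7583}{24} - 6 = - \frac{7727}{24}$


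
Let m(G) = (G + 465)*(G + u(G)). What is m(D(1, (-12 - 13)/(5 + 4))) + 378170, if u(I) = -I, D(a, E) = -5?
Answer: 378170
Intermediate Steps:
m(G) = 0 (m(G) = (G + 465)*(G - G) = (465 + G)*0 = 0)
m(D(1, (-12 - 13)/(5 + 4))) + 378170 = 0 + 378170 = 378170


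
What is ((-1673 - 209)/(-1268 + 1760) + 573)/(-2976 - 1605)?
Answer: -140017/1126926 ≈ -0.12425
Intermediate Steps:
((-1673 - 209)/(-1268 + 1760) + 573)/(-2976 - 1605) = (-1882/492 + 573)/(-4581) = (-1882*1/492 + 573)*(-1/4581) = (-941/246 + 573)*(-1/4581) = (140017/246)*(-1/4581) = -140017/1126926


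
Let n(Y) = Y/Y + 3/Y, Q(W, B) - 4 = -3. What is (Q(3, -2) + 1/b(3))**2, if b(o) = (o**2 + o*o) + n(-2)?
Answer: 1369/1225 ≈ 1.1176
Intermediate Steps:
Q(W, B) = 1 (Q(W, B) = 4 - 3 = 1)
n(Y) = 1 + 3/Y
b(o) = -1/2 + 2*o**2 (b(o) = (o**2 + o*o) + (3 - 2)/(-2) = (o**2 + o**2) - 1/2*1 = 2*o**2 - 1/2 = -1/2 + 2*o**2)
(Q(3, -2) + 1/b(3))**2 = (1 + 1/(-1/2 + 2*3**2))**2 = (1 + 1/(-1/2 + 2*9))**2 = (1 + 1/(-1/2 + 18))**2 = (1 + 1/(35/2))**2 = (1 + 2/35)**2 = (37/35)**2 = 1369/1225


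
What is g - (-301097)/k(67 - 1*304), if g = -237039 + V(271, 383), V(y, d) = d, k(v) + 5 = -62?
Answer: -16157049/67 ≈ -2.4115e+5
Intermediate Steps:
k(v) = -67 (k(v) = -5 - 62 = -67)
g = -236656 (g = -237039 + 383 = -236656)
g - (-301097)/k(67 - 1*304) = -236656 - (-301097)/(-67) = -236656 - (-301097)*(-1)/67 = -236656 - 1*301097/67 = -236656 - 301097/67 = -16157049/67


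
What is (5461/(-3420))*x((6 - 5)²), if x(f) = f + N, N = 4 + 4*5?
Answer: -27305/684 ≈ -39.920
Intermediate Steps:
N = 24 (N = 4 + 20 = 24)
x(f) = 24 + f (x(f) = f + 24 = 24 + f)
(5461/(-3420))*x((6 - 5)²) = (5461/(-3420))*(24 + (6 - 5)²) = (5461*(-1/3420))*(24 + 1²) = -5461*(24 + 1)/3420 = -5461/3420*25 = -27305/684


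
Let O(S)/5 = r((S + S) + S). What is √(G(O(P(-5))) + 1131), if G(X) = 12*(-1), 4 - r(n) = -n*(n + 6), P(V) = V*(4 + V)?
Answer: √1119 ≈ 33.451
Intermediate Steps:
r(n) = 4 + n*(6 + n) (r(n) = 4 - (-1)*n*(n + 6) = 4 - (-1)*n*(6 + n) = 4 + n*(6 + n))
O(S) = 20 + 45*S² + 90*S (O(S) = 5*(4 + ((S + S) + S)² + 6*((S + S) + S)) = 5*(4 + (2*S + S)² + 6*(2*S + S)) = 5*(4 + (3*S)² + 6*(3*S)) = 5*(4 + 9*S² + 18*S) = 20 + 45*S² + 90*S)
G(X) = -12
√(G(O(P(-5))) + 1131) = √(-12 + 1131) = √1119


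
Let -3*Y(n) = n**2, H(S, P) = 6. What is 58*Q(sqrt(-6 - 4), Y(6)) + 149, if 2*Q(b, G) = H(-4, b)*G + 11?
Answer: -1620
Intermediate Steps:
Y(n) = -n**2/3
Q(b, G) = 11/2 + 3*G (Q(b, G) = (6*G + 11)/2 = (11 + 6*G)/2 = 11/2 + 3*G)
58*Q(sqrt(-6 - 4), Y(6)) + 149 = 58*(11/2 + 3*(-1/3*6**2)) + 149 = 58*(11/2 + 3*(-1/3*36)) + 149 = 58*(11/2 + 3*(-12)) + 149 = 58*(11/2 - 36) + 149 = 58*(-61/2) + 149 = -1769 + 149 = -1620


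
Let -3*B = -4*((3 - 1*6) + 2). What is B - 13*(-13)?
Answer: 503/3 ≈ 167.67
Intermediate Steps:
B = -4/3 (B = -(-4)*((3 - 1*6) + 2)/3 = -(-4)*((3 - 6) + 2)/3 = -(-4)*(-3 + 2)/3 = -(-4)*(-1)/3 = -1/3*4 = -4/3 ≈ -1.3333)
B - 13*(-13) = -4/3 - 13*(-13) = -4/3 + 169 = 503/3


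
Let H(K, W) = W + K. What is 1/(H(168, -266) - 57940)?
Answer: -1/58038 ≈ -1.7230e-5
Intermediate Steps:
H(K, W) = K + W
1/(H(168, -266) - 57940) = 1/((168 - 266) - 57940) = 1/(-98 - 57940) = 1/(-58038) = -1/58038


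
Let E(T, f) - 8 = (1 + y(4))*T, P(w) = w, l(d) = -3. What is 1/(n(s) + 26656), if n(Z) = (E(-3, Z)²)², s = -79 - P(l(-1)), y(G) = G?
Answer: 1/29057 ≈ 3.4415e-5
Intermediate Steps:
s = -76 (s = -79 - 1*(-3) = -79 + 3 = -76)
E(T, f) = 8 + 5*T (E(T, f) = 8 + (1 + 4)*T = 8 + 5*T)
n(Z) = 2401 (n(Z) = ((8 + 5*(-3))²)² = ((8 - 15)²)² = ((-7)²)² = 49² = 2401)
1/(n(s) + 26656) = 1/(2401 + 26656) = 1/29057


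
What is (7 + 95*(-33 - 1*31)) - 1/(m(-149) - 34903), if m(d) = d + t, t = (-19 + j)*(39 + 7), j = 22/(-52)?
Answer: -2837858230/467291 ≈ -6073.0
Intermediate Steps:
j = -11/26 (j = 22*(-1/52) = -11/26 ≈ -0.42308)
t = -11615/13 (t = (-19 - 11/26)*(39 + 7) = -505/26*46 = -11615/13 ≈ -893.46)
m(d) = -11615/13 + d (m(d) = d - 11615/13 = -11615/13 + d)
(7 + 95*(-33 - 1*31)) - 1/(m(-149) - 34903) = (7 + 95*(-33 - 1*31)) - 1/((-11615/13 - 149) - 34903) = (7 + 95*(-33 - 31)) - 1/(-13552/13 - 34903) = (7 + 95*(-64)) - 1/(-467291/13) = (7 - 6080) - 1*(-13/467291) = -6073 + 13/467291 = -2837858230/467291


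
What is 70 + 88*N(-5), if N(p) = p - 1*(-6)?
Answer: 158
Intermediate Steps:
N(p) = 6 + p (N(p) = p + 6 = 6 + p)
70 + 88*N(-5) = 70 + 88*(6 - 5) = 70 + 88*1 = 70 + 88 = 158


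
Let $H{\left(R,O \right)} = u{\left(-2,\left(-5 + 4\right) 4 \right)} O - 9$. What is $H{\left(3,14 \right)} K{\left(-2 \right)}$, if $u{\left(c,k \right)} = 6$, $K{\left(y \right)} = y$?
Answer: $-150$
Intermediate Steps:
$H{\left(R,O \right)} = -9 + 6 O$ ($H{\left(R,O \right)} = 6 O - 9 = -9 + 6 O$)
$H{\left(3,14 \right)} K{\left(-2 \right)} = \left(-9 + 6 \cdot 14\right) \left(-2\right) = \left(-9 + 84\right) \left(-2\right) = 75 \left(-2\right) = -150$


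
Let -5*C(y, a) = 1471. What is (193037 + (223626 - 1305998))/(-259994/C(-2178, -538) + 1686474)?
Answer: -1308211785/2482103224 ≈ -0.52706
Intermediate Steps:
C(y, a) = -1471/5 (C(y, a) = -1/5*1471 = -1471/5)
(193037 + (223626 - 1305998))/(-259994/C(-2178, -538) + 1686474) = (193037 + (223626 - 1305998))/(-259994/(-1471/5) + 1686474) = (193037 - 1082372)/(-259994*(-5/1471) + 1686474) = -889335/(1299970/1471 + 1686474) = -889335/2482103224/1471 = -889335*1471/2482103224 = -1308211785/2482103224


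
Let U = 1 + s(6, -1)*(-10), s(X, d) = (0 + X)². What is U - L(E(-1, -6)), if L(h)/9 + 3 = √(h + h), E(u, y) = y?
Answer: -332 - 18*I*√3 ≈ -332.0 - 31.177*I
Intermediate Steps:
L(h) = -27 + 9*√2*√h (L(h) = -27 + 9*√(h + h) = -27 + 9*√(2*h) = -27 + 9*(√2*√h) = -27 + 9*√2*√h)
s(X, d) = X²
U = -359 (U = 1 + 6²*(-10) = 1 + 36*(-10) = 1 - 360 = -359)
U - L(E(-1, -6)) = -359 - (-27 + 9*√2*√(-6)) = -359 - (-27 + 9*√2*(I*√6)) = -359 - (-27 + 18*I*√3) = -359 + (27 - 18*I*√3) = -332 - 18*I*√3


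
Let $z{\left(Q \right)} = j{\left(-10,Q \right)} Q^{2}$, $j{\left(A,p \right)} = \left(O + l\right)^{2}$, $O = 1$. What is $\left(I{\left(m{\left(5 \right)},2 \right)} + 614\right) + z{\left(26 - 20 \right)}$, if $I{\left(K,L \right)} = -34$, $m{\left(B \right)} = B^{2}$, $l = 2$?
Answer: $904$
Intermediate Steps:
$j{\left(A,p \right)} = 9$ ($j{\left(A,p \right)} = \left(1 + 2\right)^{2} = 3^{2} = 9$)
$z{\left(Q \right)} = 9 Q^{2}$
$\left(I{\left(m{\left(5 \right)},2 \right)} + 614\right) + z{\left(26 - 20 \right)} = \left(-34 + 614\right) + 9 \left(26 - 20\right)^{2} = 580 + 9 \cdot 6^{2} = 580 + 9 \cdot 36 = 580 + 324 = 904$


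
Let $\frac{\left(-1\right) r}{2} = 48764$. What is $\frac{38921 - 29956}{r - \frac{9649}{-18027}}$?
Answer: $- \frac{161612055}{1758127607} \approx -0.091923$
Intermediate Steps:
$r = -97528$ ($r = \left(-2\right) 48764 = -97528$)
$\frac{38921 - 29956}{r - \frac{9649}{-18027}} = \frac{38921 - 29956}{-97528 - \frac{9649}{-18027}} = \frac{8965}{-97528 - - \frac{9649}{18027}} = \frac{8965}{-97528 + \frac{9649}{18027}} = \frac{8965}{- \frac{1758127607}{18027}} = 8965 \left(- \frac{18027}{1758127607}\right) = - \frac{161612055}{1758127607}$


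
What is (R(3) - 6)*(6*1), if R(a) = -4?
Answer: -60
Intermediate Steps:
(R(3) - 6)*(6*1) = (-4 - 6)*(6*1) = -10*6 = -60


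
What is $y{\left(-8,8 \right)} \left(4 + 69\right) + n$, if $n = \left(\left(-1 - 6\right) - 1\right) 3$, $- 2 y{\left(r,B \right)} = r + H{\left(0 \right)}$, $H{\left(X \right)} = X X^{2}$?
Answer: $268$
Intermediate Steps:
$H{\left(X \right)} = X^{3}$
$y{\left(r,B \right)} = - \frac{r}{2}$ ($y{\left(r,B \right)} = - \frac{r + 0^{3}}{2} = - \frac{r + 0}{2} = - \frac{r}{2}$)
$n = -24$ ($n = \left(\left(-1 - 6\right) - 1\right) 3 = \left(-7 - 1\right) 3 = \left(-8\right) 3 = -24$)
$y{\left(-8,8 \right)} \left(4 + 69\right) + n = \left(- \frac{1}{2}\right) \left(-8\right) \left(4 + 69\right) - 24 = 4 \cdot 73 - 24 = 292 - 24 = 268$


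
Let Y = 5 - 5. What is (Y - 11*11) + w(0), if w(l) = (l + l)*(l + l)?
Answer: -121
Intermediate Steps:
Y = 0
w(l) = 4*l² (w(l) = (2*l)*(2*l) = 4*l²)
(Y - 11*11) + w(0) = (0 - 11*11) + 4*0² = (0 - 121) + 4*0 = -121 + 0 = -121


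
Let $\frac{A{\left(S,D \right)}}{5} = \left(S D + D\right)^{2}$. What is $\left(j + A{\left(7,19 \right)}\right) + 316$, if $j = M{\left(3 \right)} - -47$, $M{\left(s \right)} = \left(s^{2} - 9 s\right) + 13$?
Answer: $115878$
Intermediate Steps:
$M{\left(s \right)} = 13 + s^{2} - 9 s$
$j = 42$ ($j = \left(13 + 3^{2} - 27\right) - -47 = \left(13 + 9 - 27\right) + 47 = -5 + 47 = 42$)
$A{\left(S,D \right)} = 5 \left(D + D S\right)^{2}$ ($A{\left(S,D \right)} = 5 \left(S D + D\right)^{2} = 5 \left(D S + D\right)^{2} = 5 \left(D + D S\right)^{2}$)
$\left(j + A{\left(7,19 \right)}\right) + 316 = \left(42 + 5 \cdot 19^{2} \left(1 + 7\right)^{2}\right) + 316 = \left(42 + 5 \cdot 361 \cdot 8^{2}\right) + 316 = \left(42 + 5 \cdot 361 \cdot 64\right) + 316 = \left(42 + 115520\right) + 316 = 115562 + 316 = 115878$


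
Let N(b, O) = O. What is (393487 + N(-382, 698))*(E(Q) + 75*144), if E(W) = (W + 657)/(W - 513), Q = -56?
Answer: 2422108756815/569 ≈ 4.2568e+9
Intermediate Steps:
E(W) = (657 + W)/(-513 + W)
(393487 + N(-382, 698))*(E(Q) + 75*144) = (393487 + 698)*((657 - 56)/(-513 - 56) + 75*144) = 394185*(601/(-569) + 10800) = 394185*(-1/569*601 + 10800) = 394185*(-601/569 + 10800) = 394185*(6144599/569) = 2422108756815/569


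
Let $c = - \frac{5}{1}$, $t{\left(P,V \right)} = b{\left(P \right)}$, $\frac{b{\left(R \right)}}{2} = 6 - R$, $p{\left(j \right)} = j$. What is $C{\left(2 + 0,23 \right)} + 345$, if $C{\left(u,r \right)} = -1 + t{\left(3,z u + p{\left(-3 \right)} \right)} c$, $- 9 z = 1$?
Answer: $314$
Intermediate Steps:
$z = - \frac{1}{9}$ ($z = \left(- \frac{1}{9}\right) 1 = - \frac{1}{9} \approx -0.11111$)
$b{\left(R \right)} = 12 - 2 R$ ($b{\left(R \right)} = 2 \left(6 - R\right) = 12 - 2 R$)
$t{\left(P,V \right)} = 12 - 2 P$
$c = -5$ ($c = \left(-5\right) 1 = -5$)
$C{\left(u,r \right)} = -31$ ($C{\left(u,r \right)} = -1 + \left(12 - 6\right) \left(-5\right) = -1 + 6 \left(-5\right) = -1 - 30 = -31$)
$C{\left(2 + 0,23 \right)} + 345 = -31 + 345 = 314$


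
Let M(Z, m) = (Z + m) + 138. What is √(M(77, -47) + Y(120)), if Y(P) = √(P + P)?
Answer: 2*√(42 + √15) ≈ 13.546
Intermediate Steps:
M(Z, m) = 138 + Z + m
Y(P) = √2*√P (Y(P) = √(2*P) = √2*√P)
√(M(77, -47) + Y(120)) = √((138 + 77 - 47) + √2*√120) = √(168 + √2*(2*√30)) = √(168 + 4*√15)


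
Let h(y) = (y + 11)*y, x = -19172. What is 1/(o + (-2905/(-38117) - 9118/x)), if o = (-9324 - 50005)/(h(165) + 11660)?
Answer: -7435677586700/6736076045399 ≈ -1.1039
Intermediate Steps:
h(y) = y*(11 + y) (h(y) = (11 + y)*y = y*(11 + y))
o = -59329/40700 (o = (-9324 - 50005)/(165*(11 + 165) + 11660) = -59329/(165*176 + 11660) = -59329/(29040 + 11660) = -59329/40700 ≈ -1.4577)
1/(o + (-2905/(-38117) - 9118/x)) = 1/(-59329/40700 + (-2905/(-38117) - 9118/(-19172))) = 1/(-59329/40700 + (-2905*(-1/38117) - 9118*(-1/19172))) = 1/(-59329/40700 + (2905/38117 + 4559/9586)) = 1/(-59329/40700 + 201622733/365389562) = 1/(-6736076045399/7435677586700) = -7435677586700/6736076045399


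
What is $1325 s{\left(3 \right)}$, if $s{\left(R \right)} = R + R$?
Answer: $7950$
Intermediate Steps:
$s{\left(R \right)} = 2 R$
$1325 s{\left(3 \right)} = 1325 \cdot 2 \cdot 3 = 1325 \cdot 6 = 7950$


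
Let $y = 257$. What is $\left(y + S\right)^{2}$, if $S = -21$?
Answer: $55696$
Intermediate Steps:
$\left(y + S\right)^{2} = \left(257 - 21\right)^{2} = 236^{2} = 55696$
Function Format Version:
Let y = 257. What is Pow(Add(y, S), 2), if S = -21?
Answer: 55696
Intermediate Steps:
Pow(Add(y, S), 2) = Pow(Add(257, -21), 2) = Pow(236, 2) = 55696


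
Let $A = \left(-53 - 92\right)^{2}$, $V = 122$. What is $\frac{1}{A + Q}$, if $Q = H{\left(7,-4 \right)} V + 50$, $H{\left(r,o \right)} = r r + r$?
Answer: $\frac{1}{27907} \approx 3.5833 \cdot 10^{-5}$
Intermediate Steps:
$H{\left(r,o \right)} = r + r^{2}$ ($H{\left(r,o \right)} = r^{2} + r = r + r^{2}$)
$Q = 6882$ ($Q = 7 \left(1 + 7\right) 122 + 50 = 7 \cdot 8 \cdot 122 + 50 = 56 \cdot 122 + 50 = 6832 + 50 = 6882$)
$A = 21025$ ($A = \left(-145\right)^{2} = 21025$)
$\frac{1}{A + Q} = \frac{1}{21025 + 6882} = \frac{1}{27907}$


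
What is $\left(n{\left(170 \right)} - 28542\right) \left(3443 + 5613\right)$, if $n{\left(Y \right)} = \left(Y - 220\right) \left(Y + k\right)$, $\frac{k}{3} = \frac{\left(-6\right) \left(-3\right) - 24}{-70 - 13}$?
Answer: $- \frac{27850695616}{83} \approx -3.3555 \cdot 10^{8}$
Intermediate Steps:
$k = \frac{18}{83}$ ($k = 3 \frac{\left(-6\right) \left(-3\right) - 24}{-70 - 13} = 3 \frac{18 - 24}{-70 + \left(-51 + 38\right)} = 3 \left(- \frac{6}{-70 - 13}\right) = 3 \left(- \frac{6}{-83}\right) = 3 \left(\left(-6\right) \left(- \frac{1}{83}\right)\right) = 3 \cdot \frac{6}{83} = \frac{18}{83} \approx 0.21687$)
$n{\left(Y \right)} = \left(-220 + Y\right) \left(\frac{18}{83} + Y\right)$ ($n{\left(Y \right)} = \left(Y - 220\right) \left(Y + \frac{18}{83}\right) = \left(-220 + Y\right) \left(\frac{18}{83} + Y\right)$)
$\left(n{\left(170 \right)} - 28542\right) \left(3443 + 5613\right) = \left(\left(- \frac{3960}{83} + 170^{2} - \frac{3101140}{83}\right) - 28542\right) \left(3443 + 5613\right) = \left(\left(- \frac{3960}{83} + 28900 - \frac{3101140}{83}\right) - 28542\right) 9056 = \left(- \frac{706400}{83} - 28542\right) 9056 = \left(- \frac{3075386}{83}\right) 9056 = - \frac{27850695616}{83}$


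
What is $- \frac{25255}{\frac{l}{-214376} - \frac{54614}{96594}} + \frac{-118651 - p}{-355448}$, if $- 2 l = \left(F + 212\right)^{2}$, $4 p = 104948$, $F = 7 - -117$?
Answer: $\frac{1452251753805680862}{17370834710257} \approx 83603.0$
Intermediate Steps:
$F = 124$ ($F = 7 + 117 = 124$)
$p = 26237$ ($p = \frac{1}{4} \cdot 104948 = 26237$)
$l = -56448$ ($l = - \frac{\left(124 + 212\right)^{2}}{2} = - \frac{336^{2}}{2} = \left(- \frac{1}{2}\right) 112896 = -56448$)
$- \frac{25255}{\frac{l}{-214376} - \frac{54614}{96594}} + \frac{-118651 - p}{-355448} = - \frac{25255}{- \frac{56448}{-214376} - \frac{54614}{96594}} + \frac{-118651 - 26237}{-355448} = - \frac{25255}{\left(-56448\right) \left(- \frac{1}{214376}\right) - \frac{27307}{48297}} + \left(-118651 - 26237\right) \left(- \frac{1}{355448}\right) = - \frac{25255}{\frac{7056}{26797} - \frac{27307}{48297}} - - \frac{18111}{44431} = - \frac{25255}{- \frac{390962047}{1294214709}} + \frac{18111}{44431} = \left(-25255\right) \left(- \frac{1294214709}{390962047}\right) + \frac{18111}{44431} = \frac{32685392475795}{390962047} + \frac{18111}{44431} = \frac{1452251753805680862}{17370834710257}$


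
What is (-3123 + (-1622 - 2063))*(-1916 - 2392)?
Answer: 29328864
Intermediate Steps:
(-3123 + (-1622 - 2063))*(-1916 - 2392) = (-3123 - 3685)*(-4308) = -6808*(-4308) = 29328864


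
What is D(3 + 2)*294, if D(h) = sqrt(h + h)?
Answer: 294*sqrt(10) ≈ 929.71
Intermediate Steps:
D(h) = sqrt(2)*sqrt(h) (D(h) = sqrt(2*h) = sqrt(2)*sqrt(h))
D(3 + 2)*294 = (sqrt(2)*sqrt(3 + 2))*294 = (sqrt(2)*sqrt(5))*294 = sqrt(10)*294 = 294*sqrt(10)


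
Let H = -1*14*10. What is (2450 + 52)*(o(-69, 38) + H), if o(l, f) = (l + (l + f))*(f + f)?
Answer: -19365480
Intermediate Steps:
H = -140 (H = -14*10 = -140)
o(l, f) = 2*f*(f + 2*l) (o(l, f) = (l + (f + l))*(2*f) = (f + 2*l)*(2*f) = 2*f*(f + 2*l))
(2450 + 52)*(o(-69, 38) + H) = (2450 + 52)*(2*38*(38 + 2*(-69)) - 140) = 2502*(2*38*(38 - 138) - 140) = 2502*(2*38*(-100) - 140) = 2502*(-7600 - 140) = 2502*(-7740) = -19365480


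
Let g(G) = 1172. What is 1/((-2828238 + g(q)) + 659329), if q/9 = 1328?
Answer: -1/2167737 ≈ -4.6131e-7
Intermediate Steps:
q = 11952 (q = 9*1328 = 11952)
1/((-2828238 + g(q)) + 659329) = 1/((-2828238 + 1172) + 659329) = 1/(-2827066 + 659329) = 1/(-2167737) = -1/2167737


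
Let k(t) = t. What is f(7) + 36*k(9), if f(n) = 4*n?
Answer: 352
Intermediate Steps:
f(7) + 36*k(9) = 4*7 + 36*9 = 28 + 324 = 352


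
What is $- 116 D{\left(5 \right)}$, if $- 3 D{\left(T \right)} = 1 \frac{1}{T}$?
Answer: $\frac{116}{15} \approx 7.7333$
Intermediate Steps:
$D{\left(T \right)} = - \frac{1}{3 T}$ ($D{\left(T \right)} = - \frac{1 \frac{1}{T}}{3} = - \frac{1}{3 T}$)
$- 116 D{\left(5 \right)} = - 116 \left(- \frac{1}{3 \cdot 5}\right) = - 116 \left(\left(- \frac{1}{3}\right) \frac{1}{5}\right) = \left(-116\right) \left(- \frac{1}{15}\right) = \frac{116}{15}$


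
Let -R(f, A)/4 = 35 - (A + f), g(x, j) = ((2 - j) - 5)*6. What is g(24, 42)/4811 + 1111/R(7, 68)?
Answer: 5301821/769760 ≈ 6.8876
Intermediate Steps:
g(x, j) = -18 - 6*j (g(x, j) = (-3 - j)*6 = -18 - 6*j)
R(f, A) = -140 + 4*A + 4*f (R(f, A) = -4*(35 - (A + f)) = -4*(35 + (-A - f)) = -4*(35 - A - f) = -140 + 4*A + 4*f)
g(24, 42)/4811 + 1111/R(7, 68) = (-18 - 6*42)/4811 + 1111/(-140 + 4*68 + 4*7) = (-18 - 252)*(1/4811) + 1111/(-140 + 272 + 28) = -270*1/4811 + 1111/160 = -270/4811 + 1111*(1/160) = -270/4811 + 1111/160 = 5301821/769760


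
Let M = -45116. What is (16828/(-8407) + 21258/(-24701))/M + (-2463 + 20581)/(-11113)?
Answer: -12124155292352941/7436857325945654 ≈ -1.6303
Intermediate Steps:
(16828/(-8407) + 21258/(-24701))/M + (-2463 + 20581)/(-11113) = (16828/(-8407) + 21258/(-24701))/(-45116) + (-2463 + 20581)/(-11113) = (16828*(-1/8407) + 21258*(-1/24701))*(-1/45116) + 18118*(-1/11113) = (-2404/1201 - 21258/24701)*(-1/45116) - 18118/11113 = -84912062/29665901*(-1/45116) - 18118/11113 = 42456031/669203394758 - 18118/11113 = -12124155292352941/7436857325945654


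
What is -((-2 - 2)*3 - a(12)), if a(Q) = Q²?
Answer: 156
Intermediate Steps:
-((-2 - 2)*3 - a(12)) = -((-2 - 2)*3 - 1*12²) = -(-4*3 - 1*144) = -(-12 - 144) = -1*(-156) = 156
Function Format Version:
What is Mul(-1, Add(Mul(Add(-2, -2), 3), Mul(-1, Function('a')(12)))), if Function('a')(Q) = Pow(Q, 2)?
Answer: 156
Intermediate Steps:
Mul(-1, Add(Mul(Add(-2, -2), 3), Mul(-1, Function('a')(12)))) = Mul(-1, Add(Mul(Add(-2, -2), 3), Mul(-1, Pow(12, 2)))) = Mul(-1, Add(Mul(-4, 3), Mul(-1, 144))) = Mul(-1, Add(-12, -144)) = Mul(-1, -156) = 156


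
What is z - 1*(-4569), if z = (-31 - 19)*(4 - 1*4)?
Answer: 4569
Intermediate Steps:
z = 0 (z = -50*(4 - 4) = -50*0 = 0)
z - 1*(-4569) = 0 - 1*(-4569) = 0 + 4569 = 4569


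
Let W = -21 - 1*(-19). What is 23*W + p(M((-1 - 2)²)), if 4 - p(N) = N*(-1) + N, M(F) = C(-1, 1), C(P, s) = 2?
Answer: -42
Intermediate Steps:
M(F) = 2
p(N) = 4 (p(N) = 4 - (N*(-1) + N) = 4 - (-N + N) = 4 - 1*0 = 4 + 0 = 4)
W = -2 (W = -21 + 19 = -2)
23*W + p(M((-1 - 2)²)) = 23*(-2) + 4 = -46 + 4 = -42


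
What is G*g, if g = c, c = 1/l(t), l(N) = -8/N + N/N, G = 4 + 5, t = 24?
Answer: 27/2 ≈ 13.500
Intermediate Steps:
G = 9
l(N) = 1 - 8/N (l(N) = -8/N + 1 = 1 - 8/N)
c = 3/2 (c = 1/((-8 + 24)/24) = 1/((1/24)*16) = 1/(⅔) = 3/2 ≈ 1.5000)
g = 3/2 ≈ 1.5000
G*g = 9*(3/2) = 27/2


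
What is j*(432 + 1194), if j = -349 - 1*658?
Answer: -1637382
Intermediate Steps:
j = -1007 (j = -349 - 658 = -1007)
j*(432 + 1194) = -1007*(432 + 1194) = -1007*1626 = -1637382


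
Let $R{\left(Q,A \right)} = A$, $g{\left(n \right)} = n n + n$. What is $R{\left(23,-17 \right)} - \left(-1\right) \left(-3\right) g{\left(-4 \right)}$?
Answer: $-53$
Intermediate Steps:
$g{\left(n \right)} = n + n^{2}$ ($g{\left(n \right)} = n^{2} + n = n + n^{2}$)
$R{\left(23,-17 \right)} - \left(-1\right) \left(-3\right) g{\left(-4 \right)} = -17 - \left(-1\right) \left(-3\right) \left(- 4 \left(1 - 4\right)\right) = -17 - 3 \left(\left(-4\right) \left(-3\right)\right) = -17 - 3 \cdot 12 = -17 - 36 = -53$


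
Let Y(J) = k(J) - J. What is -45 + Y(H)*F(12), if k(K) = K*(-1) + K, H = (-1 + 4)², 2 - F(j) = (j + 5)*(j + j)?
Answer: 3609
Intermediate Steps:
F(j) = 2 - 2*j*(5 + j) (F(j) = 2 - (j + 5)*(j + j) = 2 - (5 + j)*2*j = 2 - 2*j*(5 + j))
H = 9 (H = 3² = 9)
k(K) = 0 (k(K) = -K + K = 0)
Y(J) = -J (Y(J) = 0 - J = -J)
-45 + Y(H)*F(12) = -45 + (-1*9)*(2 - 10*12 - 2*12²) = -45 - 9*(2 - 120 - 2*144) = -45 - 9*(2 - 120 - 288) = -45 - 9*(-406) = -45 + 3654 = 3609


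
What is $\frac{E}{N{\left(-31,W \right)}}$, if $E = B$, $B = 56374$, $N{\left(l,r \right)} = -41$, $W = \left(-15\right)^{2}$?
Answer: $- \frac{56374}{41} \approx -1375.0$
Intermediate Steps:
$W = 225$
$E = 56374$
$\frac{E}{N{\left(-31,W \right)}} = \frac{56374}{-41} = 56374 \left(- \frac{1}{41}\right) = - \frac{56374}{41}$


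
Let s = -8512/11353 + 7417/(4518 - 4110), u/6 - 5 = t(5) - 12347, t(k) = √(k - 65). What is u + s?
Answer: -342929908943/4632024 + 12*I*√15 ≈ -74035.0 + 46.476*I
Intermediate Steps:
t(k) = √(-65 + k)
u = -74052 + 12*I*√15 (u = 30 + 6*(√(-65 + 5) - 12347) = 30 + 6*(√(-60) - 12347) = 30 + 6*(2*I*√15 - 12347) = 30 + 6*(-12347 + 2*I*√15) = 30 + (-74082 + 12*I*√15) = -74052 + 12*I*√15 ≈ -74052.0 + 46.476*I)
s = 80732305/4632024 (s = -8512*1/11353 + 7417/408 = -8512/11353 + 7417*(1/408) = -8512/11353 + 7417/408 = 80732305/4632024 ≈ 17.429)
u + s = (-74052 + 12*I*√15) + 80732305/4632024 = -342929908943/4632024 + 12*I*√15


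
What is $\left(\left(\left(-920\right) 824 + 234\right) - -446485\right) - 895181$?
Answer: $-1206542$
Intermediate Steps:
$\left(\left(\left(-920\right) 824 + 234\right) - -446485\right) - 895181 = \left(\left(-758080 + 234\right) + 446485\right) - 895181 = \left(-757846 + 446485\right) - 895181 = -311361 - 895181 = -1206542$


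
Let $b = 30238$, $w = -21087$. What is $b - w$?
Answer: $51325$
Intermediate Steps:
$b - w = 30238 - -21087 = 30238 + 21087 = 51325$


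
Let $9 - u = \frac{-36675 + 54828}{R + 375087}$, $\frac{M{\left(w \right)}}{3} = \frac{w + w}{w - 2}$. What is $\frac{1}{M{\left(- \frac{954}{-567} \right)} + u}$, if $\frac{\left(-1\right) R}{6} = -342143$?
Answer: $- \frac{809315}{18458433} \approx -0.043845$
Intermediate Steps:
$R = 2052858$ ($R = \left(-6\right) \left(-342143\right) = 2052858$)
$M{\left(w \right)} = \frac{6 w}{-2 + w}$ ($M{\left(w \right)} = 3 \frac{w + w}{w - 2} = 3 \frac{2 w}{-2 + w} = \frac{6 w}{-2 + w}$)
$u = \frac{7277784}{809315}$ ($u = 9 - \frac{-36675 + 54828}{2052858 + 375087} = 9 - \frac{18153}{2427945} = 9 - 18153 \cdot \frac{1}{2427945} = 9 - \frac{6051}{809315} = \frac{7277784}{809315} \approx 8.9925$)
$\frac{1}{M{\left(- \frac{954}{-567} \right)} + u} = \frac{1}{\frac{6 \left(- \frac{954}{-567}\right)}{-2 - \frac{954}{-567}} + \frac{7277784}{809315}} = \frac{1}{\frac{6 \left(\left(-954\right) \left(- \frac{1}{567}\right)\right)}{-2 - - \frac{106}{63}} + \frac{7277784}{809315}} = \frac{1}{6 \cdot \frac{106}{63} \frac{1}{-2 + \frac{106}{63}} + \frac{7277784}{809315}} = \frac{1}{6 \cdot \frac{106}{63} \frac{1}{- \frac{20}{63}} + \frac{7277784}{809315}} = \frac{1}{6 \cdot \frac{106}{63} \left(- \frac{63}{20}\right) + \frac{7277784}{809315}} = \frac{1}{- \frac{159}{5} + \frac{7277784}{809315}} = \frac{1}{- \frac{18458433}{809315}} = - \frac{809315}{18458433}$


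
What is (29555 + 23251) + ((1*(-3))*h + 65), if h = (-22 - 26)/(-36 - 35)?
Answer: 3753697/71 ≈ 52869.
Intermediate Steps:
h = 48/71 (h = -48/(-71) = -48*(-1/71) = 48/71 ≈ 0.67606)
(29555 + 23251) + ((1*(-3))*h + 65) = (29555 + 23251) + ((1*(-3))*(48/71) + 65) = 52806 + (-3*48/71 + 65) = 52806 + (-144/71 + 65) = 52806 + 4471/71 = 3753697/71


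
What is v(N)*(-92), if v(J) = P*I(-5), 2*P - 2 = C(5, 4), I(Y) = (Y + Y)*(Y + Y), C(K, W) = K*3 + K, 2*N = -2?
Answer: -101200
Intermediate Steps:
N = -1 (N = (½)*(-2) = -1)
C(K, W) = 4*K (C(K, W) = 3*K + K = 4*K)
I(Y) = 4*Y² (I(Y) = (2*Y)*(2*Y) = 4*Y²)
P = 11 (P = 1 + (4*5)/2 = 1 + (½)*20 = 1 + 10 = 11)
v(J) = 1100 (v(J) = 11*(4*(-5)²) = 11*(4*25) = 11*100 = 1100)
v(N)*(-92) = 1100*(-92) = -101200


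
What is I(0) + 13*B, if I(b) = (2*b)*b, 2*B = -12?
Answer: -78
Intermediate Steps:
B = -6 (B = (½)*(-12) = -6)
I(b) = 2*b²
I(0) + 13*B = 2*0² + 13*(-6) = 2*0 - 78 = 0 - 78 = -78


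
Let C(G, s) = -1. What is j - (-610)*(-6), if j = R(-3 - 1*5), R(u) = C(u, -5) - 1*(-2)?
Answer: -3659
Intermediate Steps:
R(u) = 1 (R(u) = -1 - 1*(-2) = -1 + 2 = 1)
j = 1
j - (-610)*(-6) = 1 - (-610)*(-6) = 1 - 122*30 = 1 - 3660 = -3659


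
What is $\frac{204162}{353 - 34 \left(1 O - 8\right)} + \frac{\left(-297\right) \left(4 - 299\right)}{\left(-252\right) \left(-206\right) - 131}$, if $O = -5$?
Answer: $\frac{66926833}{258905} \approx 258.5$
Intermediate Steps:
$\frac{204162}{353 - 34 \left(1 O - 8\right)} + \frac{\left(-297\right) \left(4 - 299\right)}{\left(-252\right) \left(-206\right) - 131} = \frac{204162}{353 - 34 \left(1 \left(-5\right) - 8\right)} + \frac{\left(-297\right) \left(4 - 299\right)}{\left(-252\right) \left(-206\right) - 131} = \frac{204162}{353 - 34 \left(-5 - 8\right)} + \frac{\left(-297\right) \left(-295\right)}{51912 - 131} = \frac{204162}{353 - -442} + \frac{87615}{51781} = \frac{204162}{353 + 442} + 87615 \cdot \frac{1}{51781} = \frac{204162}{795} + \frac{87615}{51781} = 204162 \cdot \frac{1}{795} + \frac{87615}{51781} = \frac{68054}{265} + \frac{87615}{51781} = \frac{66926833}{258905}$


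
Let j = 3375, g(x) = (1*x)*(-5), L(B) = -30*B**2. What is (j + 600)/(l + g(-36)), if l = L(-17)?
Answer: -265/566 ≈ -0.46820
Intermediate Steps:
g(x) = -5*x (g(x) = x*(-5) = -5*x)
l = -8670 (l = -30*(-17)**2 = -30*289 = -8670)
(j + 600)/(l + g(-36)) = (3375 + 600)/(-8670 - 5*(-36)) = 3975/(-8670 + 180) = 3975/(-8490) = 3975*(-1/8490) = -265/566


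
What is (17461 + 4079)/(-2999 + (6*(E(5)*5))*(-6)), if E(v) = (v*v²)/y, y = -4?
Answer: 10770/1313 ≈ 8.2026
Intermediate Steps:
E(v) = -v³/4 (E(v) = (v*v²)/(-4) = v³*(-¼) = -v³/4)
(17461 + 4079)/(-2999 + (6*(E(5)*5))*(-6)) = (17461 + 4079)/(-2999 + (6*(-¼*5³*5))*(-6)) = 21540/(-2999 + (6*(-¼*125*5))*(-6)) = 21540/(-2999 + (6*(-125/4*5))*(-6)) = 21540/(-2999 + (6*(-625/4))*(-6)) = 21540/(-2999 - 1875/2*(-6)) = 21540/(-2999 + 5625) = 21540/2626 = 21540*(1/2626) = 10770/1313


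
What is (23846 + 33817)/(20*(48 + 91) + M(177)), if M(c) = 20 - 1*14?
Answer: 57663/2786 ≈ 20.697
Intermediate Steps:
M(c) = 6 (M(c) = 20 - 14 = 6)
(23846 + 33817)/(20*(48 + 91) + M(177)) = (23846 + 33817)/(20*(48 + 91) + 6) = 57663/(20*139 + 6) = 57663/(2780 + 6) = 57663/2786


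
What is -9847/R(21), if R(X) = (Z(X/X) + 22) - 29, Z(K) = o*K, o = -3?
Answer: 9847/10 ≈ 984.70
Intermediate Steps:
Z(K) = -3*K
R(X) = -10 (R(X) = (-3*X/X + 22) - 29 = (-3*1 + 22) - 29 = (-3 + 22) - 29 = 19 - 29 = -10)
-9847/R(21) = -9847/(-10) = -9847*(-1/10) = 9847/10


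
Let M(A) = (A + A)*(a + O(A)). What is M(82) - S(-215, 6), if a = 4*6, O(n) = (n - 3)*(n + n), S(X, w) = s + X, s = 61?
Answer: 2128874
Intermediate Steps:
S(X, w) = 61 + X
O(n) = 2*n*(-3 + n) (O(n) = (-3 + n)*(2*n) = 2*n*(-3 + n))
a = 24
M(A) = 2*A*(24 + 2*A*(-3 + A)) (M(A) = (A + A)*(24 + 2*A*(-3 + A)) = (2*A)*(24 + 2*A*(-3 + A)) = 2*A*(24 + 2*A*(-3 + A)))
M(82) - S(-215, 6) = 4*82*(12 + 82*(-3 + 82)) - (61 - 215) = 4*82*(12 + 82*79) - 1*(-154) = 4*82*(12 + 6478) + 154 = 4*82*6490 + 154 = 2128720 + 154 = 2128874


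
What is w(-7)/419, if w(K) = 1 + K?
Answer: -6/419 ≈ -0.014320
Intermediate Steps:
w(-7)/419 = (1 - 7)/419 = -6*1/419 = -6/419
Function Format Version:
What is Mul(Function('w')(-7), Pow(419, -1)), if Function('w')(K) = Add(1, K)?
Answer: Rational(-6, 419) ≈ -0.014320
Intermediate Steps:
Mul(Function('w')(-7), Pow(419, -1)) = Mul(Add(1, -7), Pow(419, -1)) = Mul(-6, Rational(1, 419)) = Rational(-6, 419)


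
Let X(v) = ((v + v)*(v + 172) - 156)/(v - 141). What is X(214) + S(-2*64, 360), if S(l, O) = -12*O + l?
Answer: -159652/73 ≈ -2187.0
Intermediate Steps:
S(l, O) = l - 12*O
X(v) = (-156 + 2*v*(172 + v))/(-141 + v) (X(v) = ((2*v)*(172 + v) - 156)/(-141 + v) = (2*v*(172 + v) - 156)/(-141 + v) = (-156 + 2*v*(172 + v))/(-141 + v))
X(214) + S(-2*64, 360) = 2*(-78 + 214**2 + 172*214)/(-141 + 214) + (-2*64 - 12*360) = 2*(-78 + 45796 + 36808)/73 + (-128 - 4320) = 2*(1/73)*82526 - 4448 = 165052/73 - 4448 = -159652/73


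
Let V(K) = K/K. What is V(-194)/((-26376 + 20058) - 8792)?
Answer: -1/15110 ≈ -6.6181e-5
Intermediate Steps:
V(K) = 1
V(-194)/((-26376 + 20058) - 8792) = 1/((-26376 + 20058) - 8792) = 1/(-6318 - 8792) = 1/(-15110) = 1*(-1/15110) = -1/15110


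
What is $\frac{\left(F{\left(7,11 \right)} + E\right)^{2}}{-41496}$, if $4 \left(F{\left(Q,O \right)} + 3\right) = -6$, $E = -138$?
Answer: $- \frac{1425}{2912} \approx -0.48935$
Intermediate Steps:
$F{\left(Q,O \right)} = - \frac{9}{2}$ ($F{\left(Q,O \right)} = -3 + \frac{1}{4} \left(-6\right) = -3 - \frac{3}{2} = - \frac{9}{2}$)
$\frac{\left(F{\left(7,11 \right)} + E\right)^{2}}{-41496} = \frac{\left(- \frac{9}{2} - 138\right)^{2}}{-41496} = \left(- \frac{285}{2}\right)^{2} \left(- \frac{1}{41496}\right) = \frac{81225}{4} \left(- \frac{1}{41496}\right) = - \frac{1425}{2912}$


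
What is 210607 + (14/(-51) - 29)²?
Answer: 550017856/2601 ≈ 2.1146e+5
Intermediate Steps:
210607 + (14/(-51) - 29)² = 210607 + (14*(-1/51) - 29)² = 210607 + (-14/51 - 29)² = 210607 + (-1493/51)² = 210607 + 2229049/2601 = 550017856/2601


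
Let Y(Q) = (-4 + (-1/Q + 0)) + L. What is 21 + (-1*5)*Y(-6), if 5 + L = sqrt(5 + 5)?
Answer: 391/6 - 5*sqrt(10) ≈ 49.355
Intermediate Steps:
L = -5 + sqrt(10) (L = -5 + sqrt(5 + 5) = -5 + sqrt(10) ≈ -1.8377)
Y(Q) = -9 + sqrt(10) - 1/Q (Y(Q) = (-4 + (-1/Q + 0)) + (-5 + sqrt(10)) = (-4 - 1/Q) + (-5 + sqrt(10)) = -9 + sqrt(10) - 1/Q)
21 + (-1*5)*Y(-6) = 21 + (-1*5)*(-9 + sqrt(10) - 1/(-6)) = 21 - 5*(-9 + sqrt(10) - 1*(-1/6)) = 21 - 5*(-9 + sqrt(10) + 1/6) = 21 - 5*(-53/6 + sqrt(10)) = 21 + (265/6 - 5*sqrt(10)) = 391/6 - 5*sqrt(10)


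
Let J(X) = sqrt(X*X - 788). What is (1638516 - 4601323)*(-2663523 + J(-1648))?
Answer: 7891504589061 - 5925614*sqrt(678779) ≈ 7.8866e+12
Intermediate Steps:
J(X) = sqrt(-788 + X**2) (J(X) = sqrt(X**2 - 788) = sqrt(-788 + X**2))
(1638516 - 4601323)*(-2663523 + J(-1648)) = (1638516 - 4601323)*(-2663523 + sqrt(-788 + (-1648)**2)) = -2962807*(-2663523 + sqrt(-788 + 2715904)) = -2962807*(-2663523 + sqrt(2715116)) = -2962807*(-2663523 + 2*sqrt(678779)) = 7891504589061 - 5925614*sqrt(678779)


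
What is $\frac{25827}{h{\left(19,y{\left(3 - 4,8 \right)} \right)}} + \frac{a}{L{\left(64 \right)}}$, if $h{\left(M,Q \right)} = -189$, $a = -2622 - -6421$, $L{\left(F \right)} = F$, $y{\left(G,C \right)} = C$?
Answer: $- \frac{311639}{4032} \approx -77.291$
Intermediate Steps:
$a = 3799$ ($a = -2622 + 6421 = 3799$)
$\frac{25827}{h{\left(19,y{\left(3 - 4,8 \right)} \right)}} + \frac{a}{L{\left(64 \right)}} = \frac{25827}{-189} + \frac{3799}{64} = 25827 \left(- \frac{1}{189}\right) + 3799 \cdot \frac{1}{64} = - \frac{8609}{63} + \frac{3799}{64} = - \frac{311639}{4032}$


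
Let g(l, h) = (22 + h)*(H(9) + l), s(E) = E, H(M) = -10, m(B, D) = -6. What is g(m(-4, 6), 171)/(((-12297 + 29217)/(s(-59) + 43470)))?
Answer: -16756646/2115 ≈ -7922.8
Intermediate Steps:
g(l, h) = (-10 + l)*(22 + h) (g(l, h) = (22 + h)*(-10 + l) = (-10 + l)*(22 + h))
g(m(-4, 6), 171)/(((-12297 + 29217)/(s(-59) + 43470))) = (-220 - 10*171 + 22*(-6) + 171*(-6))/(((-12297 + 29217)/(-59 + 43470))) = (-220 - 1710 - 132 - 1026)/((16920/43411)) = -3088/(16920*(1/43411)) = -3088/16920/43411 = -3088*43411/16920 = -16756646/2115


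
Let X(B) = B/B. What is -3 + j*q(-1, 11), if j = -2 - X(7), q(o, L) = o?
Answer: 0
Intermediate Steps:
X(B) = 1
j = -3 (j = -2 - 1*1 = -2 - 1 = -3)
-3 + j*q(-1, 11) = -3 - 3*(-1) = -3 + 3 = 0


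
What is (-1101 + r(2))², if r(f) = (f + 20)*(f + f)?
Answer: 1026169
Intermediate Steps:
r(f) = 2*f*(20 + f) (r(f) = (20 + f)*(2*f) = 2*f*(20 + f))
(-1101 + r(2))² = (-1101 + 2*2*(20 + 2))² = (-1101 + 2*2*22)² = (-1101 + 88)² = (-1013)² = 1026169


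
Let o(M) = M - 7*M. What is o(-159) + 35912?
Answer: 36866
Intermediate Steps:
o(M) = -6*M
o(-159) + 35912 = -6*(-159) + 35912 = 954 + 35912 = 36866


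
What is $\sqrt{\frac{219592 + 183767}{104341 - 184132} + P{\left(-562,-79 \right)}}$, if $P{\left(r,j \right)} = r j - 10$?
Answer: $\frac{\sqrt{31396513308251}}{26597} \approx 210.67$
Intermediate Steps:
$P{\left(r,j \right)} = -10 + j r$ ($P{\left(r,j \right)} = j r - 10 = -10 + j r$)
$\sqrt{\frac{219592 + 183767}{104341 - 184132} + P{\left(-562,-79 \right)}} = \sqrt{\frac{219592 + 183767}{104341 - 184132} - -44388} = \sqrt{\frac{403359}{-79791} + \left(-10 + 44398\right)} = \sqrt{403359 \left(- \frac{1}{79791}\right) + 44388} = \sqrt{- \frac{134453}{26597} + 44388} = \sqrt{\frac{1180453183}{26597}} = \frac{\sqrt{31396513308251}}{26597}$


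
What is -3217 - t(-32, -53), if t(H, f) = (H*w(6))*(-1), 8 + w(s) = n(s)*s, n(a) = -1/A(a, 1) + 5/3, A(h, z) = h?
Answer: -3249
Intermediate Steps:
n(a) = 5/3 - 1/a (n(a) = -1/a + 5/3 = 5/3 - 1/a)
w(s) = -8 + s*(5/3 - 1/s) (w(s) = -8 + (5/3 - 1/s)*s = -8 + s*(5/3 - 1/s))
t(H, f) = -H (t(H, f) = (H*(-9 + (5/3)*6))*(-1) = (H*(-9 + 10))*(-1) = (H*1)*(-1) = H*(-1) = -H)
-3217 - t(-32, -53) = -3217 - (-1)*(-32) = -3217 - 1*32 = -3217 - 32 = -3249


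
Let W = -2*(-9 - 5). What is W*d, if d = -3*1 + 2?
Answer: -28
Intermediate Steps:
W = 28 (W = -2*(-14) = 28)
d = -1 (d = -3 + 2 = -1)
W*d = 28*(-1) = -28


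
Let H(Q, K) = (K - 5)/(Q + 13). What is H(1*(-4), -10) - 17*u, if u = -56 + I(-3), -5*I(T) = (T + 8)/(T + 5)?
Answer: 5753/6 ≈ 958.83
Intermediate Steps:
I(T) = -(8 + T)/(5*(5 + T)) (I(T) = -(T + 8)/(5*(T + 5)) = -(8 + T)/(5*(5 + T)))
H(Q, K) = (-5 + K)/(13 + Q)
u = -113/2 (u = -56 + (-8 - 1*(-3))/(5*(5 - 3)) = -56 + (⅕)*(-8 + 3)/2 = -56 + (⅕)*(½)*(-5) = -56 - ½ = -113/2 ≈ -56.500)
H(1*(-4), -10) - 17*u = (-5 - 10)/(13 + 1*(-4)) - 17*(-113/2) = -15/(13 - 4) + 1921/2 = -15/9 + 1921/2 = (⅑)*(-15) + 1921/2 = -5/3 + 1921/2 = 5753/6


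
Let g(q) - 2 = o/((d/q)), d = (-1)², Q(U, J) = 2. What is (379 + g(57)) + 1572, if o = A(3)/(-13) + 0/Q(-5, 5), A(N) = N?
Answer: 25218/13 ≈ 1939.8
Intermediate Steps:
o = -3/13 (o = 3/(-13) + 0/2 = 3*(-1/13) + 0*(½) = -3/13 + 0 = -3/13 ≈ -0.23077)
d = 1
g(q) = 2 - 3*q/13
(379 + g(57)) + 1572 = (379 + (2 - 3/13*57)) + 1572 = (379 + (2 - 171/13)) + 1572 = (379 - 145/13) + 1572 = 4782/13 + 1572 = 25218/13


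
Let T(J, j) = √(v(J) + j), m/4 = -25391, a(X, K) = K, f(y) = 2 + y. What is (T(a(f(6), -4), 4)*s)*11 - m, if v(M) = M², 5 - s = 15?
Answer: 101564 - 220*√5 ≈ 1.0107e+5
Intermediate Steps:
s = -10 (s = 5 - 1*15 = 5 - 15 = -10)
m = -101564 (m = 4*(-25391) = -101564)
T(J, j) = √(j + J²) (T(J, j) = √(J² + j) = √(j + J²))
(T(a(f(6), -4), 4)*s)*11 - m = (√(4 + (-4)²)*(-10))*11 - 1*(-101564) = (√(4 + 16)*(-10))*11 + 101564 = (√20*(-10))*11 + 101564 = ((2*√5)*(-10))*11 + 101564 = -20*√5*11 + 101564 = -220*√5 + 101564 = 101564 - 220*√5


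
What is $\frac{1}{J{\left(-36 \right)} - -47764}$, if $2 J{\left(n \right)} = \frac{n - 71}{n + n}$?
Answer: $\frac{144}{6878123} \approx 2.0936 \cdot 10^{-5}$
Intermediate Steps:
$J{\left(n \right)} = \frac{-71 + n}{4 n}$ ($J{\left(n \right)} = \frac{\left(n - 71\right) \frac{1}{n + n}}{2} = \frac{\left(-71 + n\right) \frac{1}{2 n}}{2} = \frac{\frac{1}{2} \frac{1}{n} \left(-71 + n\right)}{2} = \frac{-71 + n}{4 n}$)
$\frac{1}{J{\left(-36 \right)} - -47764} = \frac{1}{\frac{-71 - 36}{4 \left(-36\right)} - -47764} = \frac{1}{\frac{1}{4} \left(- \frac{1}{36}\right) \left(-107\right) + 47764} = \frac{1}{\frac{107}{144} + 47764} = \frac{1}{\frac{6878123}{144}} = \frac{144}{6878123}$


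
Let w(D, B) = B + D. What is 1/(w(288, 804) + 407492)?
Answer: 1/408584 ≈ 2.4475e-6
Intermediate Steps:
1/(w(288, 804) + 407492) = 1/((804 + 288) + 407492) = 1/(1092 + 407492) = 1/408584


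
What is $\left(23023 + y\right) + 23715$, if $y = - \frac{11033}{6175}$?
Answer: $\frac{288596117}{6175} \approx 46736.0$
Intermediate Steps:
$y = - \frac{11033}{6175}$ ($y = \left(-11033\right) \frac{1}{6175} = - \frac{11033}{6175} \approx -1.7867$)
$\left(23023 + y\right) + 23715 = \left(23023 - \frac{11033}{6175}\right) + 23715 = \frac{142155992}{6175} + 23715 = \frac{288596117}{6175}$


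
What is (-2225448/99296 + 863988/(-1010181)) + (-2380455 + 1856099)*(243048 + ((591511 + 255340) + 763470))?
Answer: -4061700014045473690675/4179455524 ≈ -9.7183e+11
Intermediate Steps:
(-2225448/99296 + 863988/(-1010181)) + (-2380455 + 1856099)*(243048 + ((591511 + 255340) + 763470)) = (-2225448*1/99296 + 863988*(-1/1010181)) - 524356*(243048 + (846851 + 763470)) = (-278181/12412 - 287996/336727) - 524356*(243048 + 1610321) = -97245659939/4179455524 - 524356*1853369 = -97245659939/4179455524 - 971825155364 = -4061700014045473690675/4179455524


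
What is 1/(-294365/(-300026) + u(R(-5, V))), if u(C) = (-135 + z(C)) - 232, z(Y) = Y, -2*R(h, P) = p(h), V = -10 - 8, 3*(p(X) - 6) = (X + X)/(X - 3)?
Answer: -3600312/1329333125 ≈ -0.0027084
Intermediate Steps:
p(X) = 6 + 2*X/(3*(-3 + X)) (p(X) = 6 + ((X + X)/(X - 3))/3 = 6 + ((2*X)/(-3 + X))/3 = 6 + (2*X/(-3 + X))/3 = 6 + 2*X/(3*(-3 + X)))
V = -18
R(h, P) = -(-27 + 10*h)/(3*(-3 + h))
u(C) = -367 + C (u(C) = (-135 + C) - 232 = -367 + C)
1/(-294365/(-300026) + u(R(-5, V))) = 1/(-294365/(-300026) + (-367 + (27 - 10*(-5))/(3*(-3 - 5)))) = 1/(-294365*(-1/300026) + (-367 + (⅓)*(27 + 50)/(-8))) = 1/(294365/300026 + (-367 + (⅓)*(-⅛)*77)) = 1/(294365/300026 + (-367 - 77/24)) = 1/(294365/300026 - 8885/24) = 1/(-1329333125/3600312) = -3600312/1329333125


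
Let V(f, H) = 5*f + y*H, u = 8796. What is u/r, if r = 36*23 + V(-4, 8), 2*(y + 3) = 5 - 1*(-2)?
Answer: 2199/203 ≈ 10.833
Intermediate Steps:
y = 1/2 (y = -3 + (5 - 1*(-2))/2 = -3 + (5 + 2)/2 = -3 + (1/2)*7 = -3 + 7/2 = 1/2 ≈ 0.50000)
V(f, H) = H/2 + 5*f (V(f, H) = 5*f + H/2 = H/2 + 5*f)
r = 812 (r = 36*23 + ((1/2)*8 + 5*(-4)) = 828 + (4 - 20) = 828 - 16 = 812)
u/r = 8796/812 = 8796*(1/812) = 2199/203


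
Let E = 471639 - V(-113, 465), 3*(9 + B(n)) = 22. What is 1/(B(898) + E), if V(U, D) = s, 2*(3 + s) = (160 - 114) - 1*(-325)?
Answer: 6/2828729 ≈ 2.1211e-6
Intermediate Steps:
s = 365/2 (s = -3 + ((160 - 114) - 1*(-325))/2 = -3 + (46 + 325)/2 = -3 + (½)*371 = -3 + 371/2 = 365/2 ≈ 182.50)
V(U, D) = 365/2
B(n) = -5/3 (B(n) = -9 + (⅓)*22 = -9 + 22/3 = -5/3)
E = 942913/2 (E = 471639 - 1*365/2 = 471639 - 365/2 = 942913/2 ≈ 4.7146e+5)
1/(B(898) + E) = 1/(-5/3 + 942913/2) = 1/(2828729/6) = 6/2828729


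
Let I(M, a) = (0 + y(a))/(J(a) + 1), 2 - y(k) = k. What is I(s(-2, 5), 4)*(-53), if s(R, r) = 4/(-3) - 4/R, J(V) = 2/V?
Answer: 212/3 ≈ 70.667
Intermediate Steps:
y(k) = 2 - k
s(R, r) = -4/3 - 4/R (s(R, r) = 4*(-⅓) - 4/R = -4/3 - 4/R)
I(M, a) = (2 - a)/(1 + 2/a) (I(M, a) = (0 + (2 - a))/(2/a + 1) = (2 - a)/(1 + 2/a))
I(s(-2, 5), 4)*(-53) = (4*(2 - 1*4)/(2 + 4))*(-53) = (4*(2 - 4)/6)*(-53) = (4*(⅙)*(-2))*(-53) = -4/3*(-53) = 212/3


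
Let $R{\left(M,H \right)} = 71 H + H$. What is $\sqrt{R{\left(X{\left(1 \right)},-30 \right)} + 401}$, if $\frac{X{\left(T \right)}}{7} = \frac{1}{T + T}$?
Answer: $i \sqrt{1759} \approx 41.94 i$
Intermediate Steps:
$X{\left(T \right)} = \frac{7}{2 T}$ ($X{\left(T \right)} = \frac{7}{T + T} = \frac{7}{2 T}$)
$R{\left(M,H \right)} = 72 H$
$\sqrt{R{\left(X{\left(1 \right)},-30 \right)} + 401} = \sqrt{72 \left(-30\right) + 401} = \sqrt{-2160 + 401} = \sqrt{-1759} = i \sqrt{1759}$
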